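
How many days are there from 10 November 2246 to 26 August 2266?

From November 10, 2246 to November 10, 2265: 19 years, of which 5 contain a Feb 29 — 14×365 + 5×366 = 6940 days.
November 2265: 30 − 10 = 20 days remain.
Then December (31), January (31), February 2266 (28), March (31), April (30), May (31), June (30), July (31): 31 + 31 + 28 + 31 + 30 + 31 + 30 + 31 = 243 days.
August 1–26, 2266: 26 days.
Residual: 289 days.
Total: 7229 days.

7229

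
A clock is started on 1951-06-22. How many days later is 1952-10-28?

June 1951: 30 − 22 = 8 days remain.
Then 15 full months totalling 458 days.
October 1–28, 1952: 28 days.
Total: 8 + 458 + 28 = 494 days.

494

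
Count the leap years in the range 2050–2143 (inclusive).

22

Years divisible by 4: 2052, 2056, …, 2140 — 23 in all.
Of these, 2100 is divisible by 100 but not 400, so not leap.
Leap years: 23 − 1 = 22.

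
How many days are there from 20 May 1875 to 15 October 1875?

148

May 1875: 31 − 20 = 11 days remain.
Then June (30), July (31), August (31), September (30): 30 + 31 + 31 + 30 = 122 days.
October 1–15, 1875: 15 days.
Total: 11 + 122 + 15 = 148 days.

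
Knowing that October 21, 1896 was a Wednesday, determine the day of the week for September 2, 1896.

Wednesday

Count forward from the earlier date (September 2, 1896) to the later (October 21, 1896):
September 1896: 30 − 2 = 28 days remain.
October 1–21, 1896: 21 days.
Total: 28 + 21 = 49 days.
49 is a multiple of 7, so September 2, 1896 falls on the same weekday: Wednesday.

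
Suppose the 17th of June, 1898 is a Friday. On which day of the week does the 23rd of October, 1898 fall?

June 1898: 30 − 17 = 13 days remain.
Then July (31), August (31), September (30): 31 + 31 + 30 = 92 days.
October 1–23, 1898: 23 days.
Total: 13 + 92 + 23 = 128 days.
128 mod 7 = 2, so 2 days after Friday is Sunday.

Sunday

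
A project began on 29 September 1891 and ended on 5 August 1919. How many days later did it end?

Day-of-year of September 29, 1891: 272.
Day-of-year of August 5, 1919: 217.
1891 has 365 days, so 365 − 272 = 93 days remain in 1891.
Full years 1892–1918: 21 common + 6 leap = 21×365 + 6×366 = 9861 days.
Total: 93 + 9861 + 217 = 10171 days.

10171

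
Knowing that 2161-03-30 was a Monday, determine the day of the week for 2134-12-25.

Saturday

Count forward from the earlier date (December 25, 2134) to the later (March 30, 2161):
Day-of-year of December 25, 2134: 359.
Day-of-year of March 30, 2161: 89.
2134 has 365 days, so 365 − 359 = 6 days remain in 2134.
Full years 2135–2160: 19 common + 7 leap = 19×365 + 7×366 = 9497 days.
Total: 6 + 9497 + 89 = 9592 days.
9592 mod 7 = 2, so 2 days before Monday is Saturday.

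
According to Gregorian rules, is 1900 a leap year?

1900 is not a leap year (divisible by 100 but not 400).

No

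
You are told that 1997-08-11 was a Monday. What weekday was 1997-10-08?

August 1997: 31 − 11 = 20 days remain.
Then September (30): 30 days.
October 1–8, 1997: 8 days.
Total: 20 + 30 + 8 = 58 days.
58 mod 7 = 2, so 2 days after Monday is Wednesday.

Wednesday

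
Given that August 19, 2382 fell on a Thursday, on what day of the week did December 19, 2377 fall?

Monday

Count forward from the earlier date (December 19, 2377) to the later (August 19, 2382):
December 19, 2377 → December 19, 2378: 365 days.
December 19, 2378 → December 19, 2379: 365 days.
December 19, 2379 → December 19, 2380: 366 days (2380 is a leap year).
December 19, 2380 → December 19, 2381: 365 days.
December 2381: 31 − 19 = 12 days remain.
Then January (31), February 2382 (28), March (31), April (30), May (31), June (30), July (31): 31 + 28 + 31 + 30 + 31 + 30 + 31 = 212 days.
August 1–19, 2382: 19 days.
Residual: 243 days.
Total: 1704 days.
1704 mod 7 = 3, so 3 days before Thursday is Monday.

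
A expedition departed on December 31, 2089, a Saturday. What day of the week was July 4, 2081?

Count forward from the earlier date (July 4, 2081) to the later (December 31, 2089):
Day-of-year of July 4, 2081: 185.
Day-of-year of December 31, 2089: 365.
2081 has 365 days, so 365 − 185 = 180 days remain in 2081.
Full years 2082–2088: 5 common + 2 leap = 5×365 + 2×366 = 2557 days.
Total: 180 + 2557 + 365 = 3102 days.
3102 mod 7 = 1, so 1 day before Saturday is Friday.

Friday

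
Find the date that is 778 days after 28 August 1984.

15 October 1986

Count 778 days after August 28, 1984:
August 1984: 31 − 28 = 3 days remain.
Then 25 full months totalling 760 days.
October 1–15, 1986: 15 days.
Total: 3 + 760 + 15 = 778 days.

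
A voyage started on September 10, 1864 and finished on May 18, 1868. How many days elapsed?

1346

September 10, 1864 → September 10, 1865: 365 days.
September 10, 1865 → September 10, 1866: 365 days.
September 10, 1866 → September 10, 1867: 365 days.
September 1867: 30 − 10 = 20 days remain.
Then October (31), November (30), December (31), January (31), February 1868 (29), March (31), April (30): 31 + 30 + 31 + 31 + 29 + 31 + 30 = 213 days.
May 1–18, 1868: 18 days.
Residual: 251 days.
Total: 1346 days.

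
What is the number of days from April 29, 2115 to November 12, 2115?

April 2115: 30 − 29 = 1 day remains.
Then May (31), June (30), July (31), August (31), September (30), October (31): 31 + 30 + 31 + 31 + 30 + 31 = 184 days.
November 1–12, 2115: 12 days.
Total: 1 + 184 + 12 = 197 days.

197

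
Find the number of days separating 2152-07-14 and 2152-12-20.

159

July 2152: 31 − 14 = 17 days remain.
Then August (31), September (30), October (31), November (30): 31 + 30 + 31 + 30 = 122 days.
December 1–20, 2152: 20 days.
Total: 17 + 122 + 20 = 159 days.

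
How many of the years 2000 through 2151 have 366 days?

Years divisible by 4: 2000, 2004, …, 2148 — 38 in all.
Of these, 2100 is divisible by 100 but not 400, so not leap.
2000 is divisible by 400, so still leap.
Leap years: 38 − 1 = 37.

37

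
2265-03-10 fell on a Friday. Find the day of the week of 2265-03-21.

Within March 2265: 21 − 10 = 11 days.
11 mod 7 = 4, so 4 days after Friday is Tuesday.

Tuesday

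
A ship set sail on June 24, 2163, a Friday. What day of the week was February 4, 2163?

Count forward from the earlier date (February 4, 2163) to the later (June 24, 2163):
February 2163: 28 − 4 = 24 days remain (2163 is not a leap year, so February has 28 days).
Then March (31), April (30), May (31): 31 + 30 + 31 = 92 days.
June 1–24, 2163: 24 days.
Total: 24 + 92 + 24 = 140 days.
140 is a multiple of 7, so February 4, 2163 falls on the same weekday: Friday.

Friday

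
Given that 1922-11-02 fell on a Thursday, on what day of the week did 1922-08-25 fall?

Friday

Count forward from the earlier date (August 25, 1922) to the later (November 2, 1922):
August 1922: 31 − 25 = 6 days remain.
Then September (30), October (31): 30 + 31 = 61 days.
November 1–2, 1922: 2 days.
Total: 6 + 61 + 2 = 69 days.
69 mod 7 = 6, so 6 days before Thursday is Friday.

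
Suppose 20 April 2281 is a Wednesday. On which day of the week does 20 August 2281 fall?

April 2281: 30 − 20 = 10 days remain.
Then May (31), June (30), July (31): 31 + 30 + 31 = 92 days.
August 1–20, 2281: 20 days.
Total: 10 + 92 + 20 = 122 days.
122 mod 7 = 3, so 3 days after Wednesday is Saturday.

Saturday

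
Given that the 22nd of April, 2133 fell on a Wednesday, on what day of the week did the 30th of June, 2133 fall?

April 2133: 30 − 22 = 8 days remain.
Then May (31): 31 days.
June 1–30, 2133: 30 days.
Total: 8 + 31 + 30 = 69 days.
69 mod 7 = 6, so 6 days after Wednesday is Tuesday.

Tuesday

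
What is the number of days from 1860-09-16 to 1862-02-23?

525

September 1860: 30 − 16 = 14 days remain.
Then 16 full months totalling 488 days.
February 1–23, 1862: 23 days (1862 is not a leap year).
Total: 14 + 488 + 23 = 525 days.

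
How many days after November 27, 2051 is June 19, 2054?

935

November 27, 2051 → November 27, 2052: 366 days (2052 is a leap year).
November 27, 2052 → November 27, 2053: 365 days.
November 2053: 30 − 27 = 3 days remain.
Then December (31), January (31), February 2054 (28), March (31), April (30), May (31): 31 + 31 + 28 + 31 + 30 + 31 = 182 days.
June 1–19, 2054: 19 days.
Residual: 204 days.
Total: 935 days.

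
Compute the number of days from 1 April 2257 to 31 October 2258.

578

April 2257: 30 − 1 = 29 days remain.
Then 17 full months totalling 518 days.
October 1–31, 2258: 31 days.
Total: 29 + 518 + 31 = 578 days.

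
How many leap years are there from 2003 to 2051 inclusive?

12

Years divisible by 4 in [2003, 2051]: 2004, 2008, 2012, 2016, 2020, 2024, 2028, 2032, 2036, 2040, 2044, 2048.
No century exceptions apply. Count: 12.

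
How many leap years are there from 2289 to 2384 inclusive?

Years divisible by 4: 2292, 2296, …, 2384 — 24 in all.
Of these, 2300 is divisible by 100 but not 400, so not leap.
Leap years: 24 − 1 = 23.

23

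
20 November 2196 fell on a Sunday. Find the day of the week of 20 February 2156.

Friday

Count forward from the earlier date (February 20, 2156) to the later (November 20, 2196):
From February 20, 2156 to February 20, 2196: 40 years, of which 10 contain a Feb 29 — 30×365 + 10×366 = 14610 days.
February 2196: 29 − 20 = 9 days remain (2196 is a leap year, so February has 29 days).
Then March (31), April (30), May (31), June (30), July (31), August (31), September (30), October (31): 31 + 30 + 31 + 30 + 31 + 31 + 30 + 31 = 245 days.
November 1–20, 2196: 20 days.
Residual: 274 days.
Total: 14884 days.
14884 mod 7 = 2, so 2 days before Sunday is Friday.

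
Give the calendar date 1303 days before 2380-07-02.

2376-12-07

Count 1303 days before July 2, 2380:
December 7, 2376 → December 7, 2377: 365 days.
December 7, 2377 → December 7, 2378: 365 days.
December 7, 2378 → December 7, 2379: 365 days.
December 2379: 31 − 7 = 24 days remain.
Then January (31), February 2380 (29), March (31), April (30), May (31), June (30): 31 + 29 + 31 + 30 + 31 + 30 = 182 days.
July 1–2, 2380: 2 days.
Residual: 208 days.
Total: 1303 days.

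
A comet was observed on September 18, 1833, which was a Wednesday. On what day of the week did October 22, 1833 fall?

Tuesday

September 1833: 30 − 18 = 12 days remain.
October 1–22, 1833: 22 days.
Total: 12 + 22 = 34 days.
34 mod 7 = 6, so 6 days after Wednesday is Tuesday.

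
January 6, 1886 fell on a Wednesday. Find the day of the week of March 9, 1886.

Tuesday

January 1886: 31 − 6 = 25 days remain.
Then February 1886 (28): 28 days.
March 1–9, 1886: 9 days.
Total: 25 + 28 + 9 = 62 days.
62 mod 7 = 6, so 6 days after Wednesday is Tuesday.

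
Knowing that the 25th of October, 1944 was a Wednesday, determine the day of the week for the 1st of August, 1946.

October 1944: 31 − 25 = 6 days remain.
Then 21 full months totalling 638 days.
August 1, 1946: 1 day.
Total: 6 + 638 + 1 = 645 days.
645 mod 7 = 1, so 1 day after Wednesday is Thursday.

Thursday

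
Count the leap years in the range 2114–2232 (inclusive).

Years divisible by 4: 2116, 2120, …, 2232 — 30 in all.
Of these, 2200 is divisible by 100 but not 400, so not leap.
Leap years: 30 − 1 = 29.

29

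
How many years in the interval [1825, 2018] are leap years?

Years divisible by 4: 1828, 1832, …, 2016 — 48 in all.
Of these, 1900 is divisible by 100 but not 400, so not leap.
2000 is divisible by 400, so still leap.
Leap years: 48 − 1 = 47.

47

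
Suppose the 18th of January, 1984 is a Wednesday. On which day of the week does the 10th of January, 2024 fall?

From January 18, 1984 to January 18, 2023: 39 years, of which 10 contain a Feb 29 — 29×365 + 10×366 = 14245 days.
(2000 is a leap year (divisible by 400).)
January 2023: 31 − 18 = 13 days remain.
Then 11 full months totalling 334 days.
January 1–10, 2024: 10 days.
Residual: 357 days.
Total: 14602 days.
14602 is a multiple of 7, so the 10th of January, 2024 falls on the same weekday: Wednesday.

Wednesday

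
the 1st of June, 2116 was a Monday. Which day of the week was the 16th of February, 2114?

Friday

Count forward from the earlier date (February 16, 2114) to the later (June 1, 2116):
February 16, 2114 → February 16, 2115: 365 days.
February 16, 2115 → February 16, 2116: 365 days.
February 2116: 29 − 16 = 13 days remain (2116 is a leap year, so February has 29 days).
Then March (31), April (30), May (31): 31 + 30 + 31 = 92 days.
June 1, 2116: 1 day.
Residual: 106 days.
Total: 836 days.
836 mod 7 = 3, so 3 days before Monday is Friday.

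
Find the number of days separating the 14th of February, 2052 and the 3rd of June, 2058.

2301

February 14, 2052 → February 14, 2053: 366 days (2052 is a leap year).
February 14, 2053 → February 14, 2054: 365 days.
February 14, 2054 → February 14, 2055: 365 days.
February 14, 2055 → February 14, 2056: 365 days.
February 14, 2056 → February 14, 2057: 366 days (2056 is a leap year).
February 14, 2057 → February 14, 2058: 365 days.
February 2058: 28 − 14 = 14 days remain (2058 is not a leap year, so February has 28 days).
Then March (31), April (30), May (31): 31 + 30 + 31 = 92 days.
June 1–3, 2058: 3 days.
Residual: 109 days.
Total: 2301 days.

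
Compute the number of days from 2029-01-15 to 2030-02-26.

407

January 2029: 31 − 15 = 16 days remain.
Then 12 full months totalling 365 days.
February 1–26, 2030: 26 days (2030 is not a leap year).
Total: 16 + 365 + 26 = 407 days.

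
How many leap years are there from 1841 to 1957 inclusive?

28

Years divisible by 4: 1844, 1848, …, 1956 — 29 in all.
Of these, 1900 is divisible by 100 but not 400, so not leap.
Leap years: 29 − 1 = 28.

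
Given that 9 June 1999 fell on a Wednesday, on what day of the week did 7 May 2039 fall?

From June 9, 1999 to June 9, 2038: 39 years, of which 10 contain a Feb 29 — 29×365 + 10×366 = 14245 days.
(2000 is a leap year (divisible by 400).)
June 2038: 30 − 9 = 21 days remain.
Then 10 full months totalling 304 days.
May 1–7, 2039: 7 days.
Residual: 332 days.
Total: 14577 days.
14577 mod 7 = 3, so 3 days after Wednesday is Saturday.

Saturday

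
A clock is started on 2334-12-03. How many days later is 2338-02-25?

Day-of-year of December 3, 2334: 337.
Day-of-year of February 25, 2338: 56.
2334 has 365 days, so 365 − 337 = 28 days remain in 2334.
Full years: 2335: 365; 2336: 366; 2337: 365. Sum = 1096.
Total: 28 + 1096 + 56 = 1180 days.

1180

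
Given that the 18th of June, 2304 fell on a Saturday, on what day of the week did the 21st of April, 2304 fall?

Count forward from the earlier date (April 21, 2304) to the later (June 18, 2304):
April 2304: 30 − 21 = 9 days remain.
Then May (31): 31 days.
June 1–18, 2304: 18 days.
Total: 9 + 31 + 18 = 58 days.
58 mod 7 = 2, so 2 days before Saturday is Thursday.

Thursday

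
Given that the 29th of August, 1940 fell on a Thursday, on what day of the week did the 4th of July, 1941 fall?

Day-of-year of August 29, 1940: 242.
Day-of-year of July 4, 1941: 185.
1940 has 366 days, so 366 − 242 = 124 days remain in 1940.
Total: 124 + 185 = 309 days.
309 mod 7 = 1, so 1 day after Thursday is Friday.

Friday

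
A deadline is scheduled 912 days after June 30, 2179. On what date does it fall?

December 28, 2181

Count 912 days after June 30, 2179:
June 2179: 30 − 30 = 0 days remain.
Then 29 full months totalling 884 days.
December 1–28, 2181: 28 days.
Total: 0 + 884 + 28 = 912 days.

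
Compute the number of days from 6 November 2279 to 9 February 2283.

1191

Day-of-year of November 6, 2279: 310.
Day-of-year of February 9, 2283: 40.
2279 has 365 days, so 365 − 310 = 55 days remain in 2279.
Full years: 2280: 366; 2281: 365; 2282: 365. Sum = 1096.
Total: 55 + 1096 + 40 = 1191 days.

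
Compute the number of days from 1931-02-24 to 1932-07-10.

Day-of-year of February 24, 1931: 55.
Day-of-year of July 10, 1932: 192.
1931 has 365 days, so 365 − 55 = 310 days remain in 1931.
Total: 310 + 192 = 502 days.

502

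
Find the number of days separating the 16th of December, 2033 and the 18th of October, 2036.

1037

December 16, 2033 → December 16, 2034: 365 days.
December 16, 2034 → December 16, 2035: 365 days.
December 2035: 31 − 16 = 15 days remain.
Then 9 full months totalling 274 days.
October 1–18, 2036: 18 days.
Residual: 307 days.
Total: 1037 days.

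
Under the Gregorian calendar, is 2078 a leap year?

No

2078 is not a leap year.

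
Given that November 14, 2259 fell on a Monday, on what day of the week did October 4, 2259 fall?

Tuesday

Count forward from the earlier date (October 4, 2259) to the later (November 14, 2259):
October 2259: 31 − 4 = 27 days remain.
November 1–14, 2259: 14 days.
Total: 27 + 14 = 41 days.
41 mod 7 = 6, so 6 days before Monday is Tuesday.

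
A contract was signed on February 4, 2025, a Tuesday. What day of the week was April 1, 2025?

Tuesday

February 2025: 28 − 4 = 24 days remain (2025 is not a leap year, so February has 28 days).
Then March (31): 31 days.
April 1, 2025: 1 day.
Total: 24 + 31 + 1 = 56 days.
56 is a multiple of 7, so April 1, 2025 falls on the same weekday: Tuesday.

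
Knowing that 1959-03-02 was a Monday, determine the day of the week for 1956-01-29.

Sunday

Count forward from the earlier date (January 29, 1956) to the later (March 2, 1959):
January 29, 1956 → January 29, 1957: 366 days (1956 is a leap year).
January 29, 1957 → January 29, 1958: 365 days.
January 29, 1958 → January 29, 1959: 365 days.
January 1959: 31 − 29 = 2 days remain.
Then February 1959 (28): 28 days.
March 1–2, 1959: 2 days.
Residual: 32 days.
Total: 1128 days.
1128 mod 7 = 1, so 1 day before Monday is Sunday.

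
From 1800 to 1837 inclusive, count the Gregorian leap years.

Years divisible by 4 in [1800, 1837]: 1800, 1804, 1808, 1812, 1816, 1820, 1824, 1828, 1832, 1836.
Of these, 1800 is divisible by 100 but not 400, so not leap.
Leap years: 10 − 1 = 9.

9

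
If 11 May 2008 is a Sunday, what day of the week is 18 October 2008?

May 2008: 31 − 11 = 20 days remain.
Then June (30), July (31), August (31), September (30): 30 + 31 + 31 + 30 = 122 days.
October 1–18, 2008: 18 days.
Total: 20 + 122 + 18 = 160 days.
160 mod 7 = 6, so 6 days after Sunday is Saturday.

Saturday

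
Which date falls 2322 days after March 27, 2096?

August 6, 2102

Count 2322 days after March 27, 2096:
March 27, 2096 → March 27, 2097: 365 days.
March 27, 2097 → March 27, 2098: 365 days.
March 27, 2098 → March 27, 2099: 365 days.
March 27, 2099 → March 27, 2100: 365 days (2100 is not a leap year (divisible by 100 but not 400)).
March 27, 2100 → March 27, 2101: 365 days.
March 27, 2101 → March 27, 2102: 365 days.
March 2102: 31 − 27 = 4 days remain.
Then April (30), May (31), June (30), July (31): 30 + 31 + 30 + 31 = 122 days.
August 1–6, 2102: 6 days.
Residual: 132 days.
Total: 2322 days.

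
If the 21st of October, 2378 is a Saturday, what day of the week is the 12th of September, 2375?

Count forward from the earlier date (September 12, 2375) to the later (October 21, 2378):
Day-of-year of September 12, 2375: 255.
Day-of-year of October 21, 2378: 294.
2375 has 365 days, so 365 − 255 = 110 days remain in 2375.
Full years: 2376: 366; 2377: 365. Sum = 731.
Total: 110 + 731 + 294 = 1135 days.
1135 mod 7 = 1, so 1 day before Saturday is Friday.

Friday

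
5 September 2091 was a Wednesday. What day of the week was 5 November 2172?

Day-of-year of September 5, 2091: 248.
Day-of-year of November 5, 2172: 310.
2091 has 365 days, so 365 − 248 = 117 days remain in 2091.
Full years 2092–2171: 61 common + 19 leap = 61×365 + 19×366 = 29219 days.
Total: 117 + 29219 + 310 = 29646 days.
29646 mod 7 = 1, so 1 day after Wednesday is Thursday.

Thursday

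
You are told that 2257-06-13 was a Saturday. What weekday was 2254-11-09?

Count forward from the earlier date (November 9, 2254) to the later (June 13, 2257):
Day-of-year of November 9, 2254: 313.
Day-of-year of June 13, 2257: 164.
2254 has 365 days, so 365 − 313 = 52 days remain in 2254.
Full years: 2255: 365; 2256: 366. Sum = 731.
Total: 52 + 731 + 164 = 947 days.
947 mod 7 = 2, so 2 days before Saturday is Thursday.

Thursday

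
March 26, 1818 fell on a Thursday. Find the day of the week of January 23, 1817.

Count forward from the earlier date (January 23, 1817) to the later (March 26, 1818):
Day-of-year of January 23, 1817: 23.
Day-of-year of March 26, 1818: 85.
1817 has 365 days, so 365 − 23 = 342 days remain in 1817.
Total: 342 + 85 = 427 days.
427 is a multiple of 7, so January 23, 1817 falls on the same weekday: Thursday.

Thursday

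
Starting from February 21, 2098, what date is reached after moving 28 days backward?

January 24, 2098

Count 28 days before February 21, 2098:
January 2098: 31 − 24 = 7 days remain.
February 1–21, 2098: 21 days (2098 is not a leap year).
Total: 7 + 21 = 28 days.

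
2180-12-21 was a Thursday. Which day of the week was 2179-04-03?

Saturday

Count forward from the earlier date (April 3, 2179) to the later (December 21, 2180):
Day-of-year of April 3, 2179: 93.
Day-of-year of December 21, 2180: 356.
2179 has 365 days, so 365 − 93 = 272 days remain in 2179.
Total: 272 + 356 = 628 days.
628 mod 7 = 5, so 5 days before Thursday is Saturday.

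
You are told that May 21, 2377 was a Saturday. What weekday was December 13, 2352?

Saturday

Count forward from the earlier date (December 13, 2352) to the later (May 21, 2377):
Day-of-year of December 13, 2352: 348.
Day-of-year of May 21, 2377: 141.
2352 has 366 days, so 366 − 348 = 18 days remain in 2352.
Full years 2353–2376: 18 common + 6 leap = 18×365 + 6×366 = 8766 days.
Total: 18 + 8766 + 141 = 8925 days.
8925 is a multiple of 7, so December 13, 2352 falls on the same weekday: Saturday.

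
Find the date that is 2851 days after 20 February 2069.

11 December 2076

Count 2851 days after February 20, 2069:
Day-of-year of February 20, 2069: 51.
Day-of-year of December 11, 2076: 346.
2069 has 365 days, so 365 − 51 = 314 days remain in 2069.
Full years: 2070: 365; 2071: 365; 2072: 366; 2073: 365; 2074: 365; 2075: 365. Sum = 2191.
Total: 314 + 2191 + 346 = 2851 days.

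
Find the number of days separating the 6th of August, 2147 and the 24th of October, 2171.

8845

Day-of-year of August 6, 2147: 218.
Day-of-year of October 24, 2171: 297.
2147 has 365 days, so 365 − 218 = 147 days remain in 2147.
Full years 2148–2170: 17 common + 6 leap = 17×365 + 6×366 = 8401 days.
Total: 147 + 8401 + 297 = 8845 days.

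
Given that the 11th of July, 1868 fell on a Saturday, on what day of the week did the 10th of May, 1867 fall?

Count forward from the earlier date (May 10, 1867) to the later (July 11, 1868):
May 10, 1867 → May 10, 1868: 366 days (1868 is a leap year).
May 1868: 31 − 10 = 21 days remain.
Then June (30): 30 days.
July 1–11, 1868: 11 days.
Residual: 62 days.
Total: 428 days.
428 mod 7 = 1, so 1 day before Saturday is Friday.

Friday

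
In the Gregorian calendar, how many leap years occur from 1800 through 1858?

14

Years divisible by 4: 1800, 1804, …, 1856 — 15 in all.
Of these, 1800 is divisible by 100 but not 400, so not leap.
Leap years: 15 − 1 = 14.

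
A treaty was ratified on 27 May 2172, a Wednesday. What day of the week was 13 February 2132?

Wednesday

Count forward from the earlier date (February 13, 2132) to the later (May 27, 2172):
Day-of-year of February 13, 2132: 44.
Day-of-year of May 27, 2172: 148.
2132 has 366 days, so 366 − 44 = 322 days remain in 2132.
Full years 2133–2171: 30 common + 9 leap = 30×365 + 9×366 = 14244 days.
Total: 322 + 14244 + 148 = 14714 days.
14714 is a multiple of 7, so 13 February 2132 falls on the same weekday: Wednesday.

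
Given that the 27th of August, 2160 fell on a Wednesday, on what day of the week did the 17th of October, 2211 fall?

From August 27, 2160 to August 27, 2211: 51 years, of which 11 contain a Feb 29 — 40×365 + 11×366 = 18626 days.
(2200 is not a leap year (divisible by 100 but not 400).)
August 2211: 31 − 27 = 4 days remain.
Then September (30): 30 days.
October 1–17, 2211: 17 days.
Residual: 51 days.
Total: 18677 days.
18677 mod 7 = 1, so 1 day after Wednesday is Thursday.

Thursday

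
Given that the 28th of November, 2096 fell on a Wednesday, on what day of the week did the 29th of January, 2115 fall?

Tuesday

From November 28, 2096 to November 28, 2114: 18 years, of which 3 contain a Feb 29 — 15×365 + 3×366 = 6573 days.
(2100 is not a leap year (divisible by 100 but not 400).)
November 2114: 30 − 28 = 2 days remain.
Then December (31): 31 days.
January 1–29, 2115: 29 days.
Residual: 62 days.
Total: 6635 days.
6635 mod 7 = 6, so 6 days after Wednesday is Tuesday.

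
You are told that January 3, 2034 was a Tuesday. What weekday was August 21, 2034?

January 2034: 31 − 3 = 28 days remain.
Then February 2034 (28), March (31), April (30), May (31), June (30), July (31): 28 + 31 + 30 + 31 + 30 + 31 = 181 days.
August 1–21, 2034: 21 days.
Total: 28 + 181 + 21 = 230 days.
230 mod 7 = 6, so 6 days after Tuesday is Monday.

Monday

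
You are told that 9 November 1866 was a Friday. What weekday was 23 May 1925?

Saturday

Day-of-year of November 9, 1866: 313.
Day-of-year of May 23, 1925: 143.
1866 has 365 days, so 365 − 313 = 52 days remain in 1866.
Full years 1867–1924: 44 common + 14 leap = 44×365 + 14×366 = 21184 days.
Total: 52 + 21184 + 143 = 21379 days.
21379 mod 7 = 1, so 1 day after Friday is Saturday.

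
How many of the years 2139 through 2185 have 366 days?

Years divisible by 4 in [2139, 2185]: 2140, 2144, 2148, 2152, 2156, 2160, 2164, 2168, 2172, 2176, 2180, 2184.
No century exceptions apply. Count: 12.

12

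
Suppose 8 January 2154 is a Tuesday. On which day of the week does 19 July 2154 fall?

Friday

January 2154: 31 − 8 = 23 days remain.
Then February 2154 (28), March (31), April (30), May (31), June (30): 28 + 31 + 30 + 31 + 30 = 150 days.
July 1–19, 2154: 19 days.
Total: 23 + 150 + 19 = 192 days.
192 mod 7 = 3, so 3 days after Tuesday is Friday.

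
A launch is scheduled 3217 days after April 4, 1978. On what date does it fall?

January 24, 1987

Count 3217 days after April 4, 1978:
From April 4, 1978 to April 4, 1986: 8 years, of which 2 contain a Feb 29 — 6×365 + 2×366 = 2922 days.
April 1986: 30 − 4 = 26 days remain.
Then May (31), June (30), July (31), August (31), September (30), October (31), November (30), December (31): 31 + 30 + 31 + 31 + 30 + 31 + 30 + 31 = 245 days.
January 1–24, 1987: 24 days.
Residual: 295 days.
Total: 3217 days.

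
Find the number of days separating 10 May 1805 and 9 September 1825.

From May 10, 1805 to May 10, 1825: 20 years, of which 5 contain a Feb 29 — 15×365 + 5×366 = 7305 days.
May 1825: 31 − 10 = 21 days remain.
Then June (30), July (31), August (31): 30 + 31 + 31 = 92 days.
September 1–9, 1825: 9 days.
Residual: 122 days.
Total: 7427 days.

7427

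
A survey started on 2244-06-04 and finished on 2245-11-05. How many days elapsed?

519

Day-of-year of June 4, 2244: 156.
Day-of-year of November 5, 2245: 309.
2244 has 366 days, so 366 − 156 = 210 days remain in 2244.
Total: 210 + 309 = 519 days.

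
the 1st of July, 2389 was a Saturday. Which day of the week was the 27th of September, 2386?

Saturday

Count forward from the earlier date (September 27, 2386) to the later (July 1, 2389):
September 27, 2386 → September 27, 2387: 365 days.
September 27, 2387 → September 27, 2388: 366 days (2388 is a leap year).
September 2388: 30 − 27 = 3 days remain.
Then 9 full months totalling 273 days.
July 1, 2389: 1 day.
Residual: 277 days.
Total: 1008 days.
1008 is a multiple of 7, so the 27th of September, 2386 falls on the same weekday: Saturday.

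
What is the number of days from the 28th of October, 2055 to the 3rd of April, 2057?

October 2055: 31 − 28 = 3 days remain.
Then 17 full months totalling 517 days.
April 1–3, 2057: 3 days.
Total: 3 + 517 + 3 = 523 days.

523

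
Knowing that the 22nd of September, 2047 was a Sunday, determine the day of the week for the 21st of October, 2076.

Wednesday

Day-of-year of September 22, 2047: 265.
Day-of-year of October 21, 2076: 295.
2047 has 365 days, so 365 − 265 = 100 days remain in 2047.
Full years 2048–2075: 21 common + 7 leap = 21×365 + 7×366 = 10227 days.
Total: 100 + 10227 + 295 = 10622 days.
10622 mod 7 = 3, so 3 days after Sunday is Wednesday.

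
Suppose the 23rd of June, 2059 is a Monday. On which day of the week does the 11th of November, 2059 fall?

June 2059: 30 − 23 = 7 days remain.
Then July (31), August (31), September (30), October (31): 31 + 31 + 30 + 31 = 123 days.
November 1–11, 2059: 11 days.
Total: 7 + 123 + 11 = 141 days.
141 mod 7 = 1, so 1 day after Monday is Tuesday.

Tuesday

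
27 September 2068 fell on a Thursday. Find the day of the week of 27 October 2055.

Wednesday

Count forward from the earlier date (October 27, 2055) to the later (September 27, 2068):
Day-of-year of October 27, 2055: 300.
Day-of-year of September 27, 2068: 271.
2055 has 365 days, so 365 − 300 = 65 days remain in 2055.
Full years 2056–2067: 9 common + 3 leap = 9×365 + 3×366 = 4383 days.
Total: 65 + 4383 + 271 = 4719 days.
4719 mod 7 = 1, so 1 day before Thursday is Wednesday.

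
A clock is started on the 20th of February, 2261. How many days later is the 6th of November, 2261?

February 2261: 28 − 20 = 8 days remain (2261 is not a leap year, so February has 28 days).
Then March (31), April (30), May (31), June (30), July (31), August (31), September (30), October (31): 31 + 30 + 31 + 30 + 31 + 31 + 30 + 31 = 245 days.
November 1–6, 2261: 6 days.
Total: 8 + 245 + 6 = 259 days.

259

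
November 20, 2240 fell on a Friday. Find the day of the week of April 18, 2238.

Count forward from the earlier date (April 18, 2238) to the later (November 20, 2240):
April 18, 2238 → April 18, 2239: 365 days.
April 18, 2239 → April 18, 2240: 366 days (2240 is a leap year).
April 2240: 30 − 18 = 12 days remain.
Then May (31), June (30), July (31), August (31), September (30), October (31): 31 + 30 + 31 + 31 + 30 + 31 = 184 days.
November 1–20, 2240: 20 days.
Residual: 216 days.
Total: 947 days.
947 mod 7 = 2, so 2 days before Friday is Wednesday.

Wednesday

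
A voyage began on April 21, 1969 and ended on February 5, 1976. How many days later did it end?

Day-of-year of April 21, 1969: 111.
Day-of-year of February 5, 1976: 36.
1969 has 365 days, so 365 − 111 = 254 days remain in 1969.
Full years: 1970: 365; 1971: 365; 1972: 366; 1973: 365; 1974: 365; 1975: 365. Sum = 2191.
Total: 254 + 2191 + 36 = 2481 days.

2481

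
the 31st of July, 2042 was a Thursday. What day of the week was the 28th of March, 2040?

Wednesday

Count forward from the earlier date (March 28, 2040) to the later (July 31, 2042):
March 28, 2040 → March 28, 2041: 365 days.
March 28, 2041 → March 28, 2042: 365 days.
March 2042: 31 − 28 = 3 days remain.
Then April (30), May (31), June (30): 30 + 31 + 30 = 91 days.
July 1–31, 2042: 31 days.
Residual: 125 days.
Total: 855 days.
855 mod 7 = 1, so 1 day before Thursday is Wednesday.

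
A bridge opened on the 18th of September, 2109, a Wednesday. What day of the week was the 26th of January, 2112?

Tuesday

Day-of-year of September 18, 2109: 261.
Day-of-year of January 26, 2112: 26.
2109 has 365 days, so 365 − 261 = 104 days remain in 2109.
Full years: 2110: 365; 2111: 365. Sum = 730.
Total: 104 + 730 + 26 = 860 days.
860 mod 7 = 6, so 6 days after Wednesday is Tuesday.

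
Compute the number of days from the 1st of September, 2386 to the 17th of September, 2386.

16

Within September 2386: 17 − 1 = 16 days.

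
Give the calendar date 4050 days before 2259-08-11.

2248-07-09

Count 4050 days before August 11, 2259:
From July 9, 2248 to July 9, 2259: 11 years, of which 2 contain a Feb 29 — 9×365 + 2×366 = 4017 days.
July 2259: 31 − 9 = 22 days remain.
August 1–11, 2259: 11 days.
Residual: 33 days.
Total: 4050 days.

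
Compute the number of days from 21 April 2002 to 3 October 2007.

1991

Day-of-year of April 21, 2002: 111.
Day-of-year of October 3, 2007: 276.
2002 has 365 days, so 365 − 111 = 254 days remain in 2002.
Full years: 2003: 365; 2004: 366; 2005: 365; 2006: 365. Sum = 1461.
Total: 254 + 1461 + 276 = 1991 days.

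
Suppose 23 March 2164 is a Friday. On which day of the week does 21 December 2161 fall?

Count forward from the earlier date (December 21, 2161) to the later (March 23, 2164):
December 21, 2161 → December 21, 2162: 365 days.
December 21, 2162 → December 21, 2163: 365 days.
December 2163: 31 − 21 = 10 days remain.
Then January (31), February 2164 (29): 31 + 29 = 60 days.
March 1–23, 2164: 23 days.
Residual: 93 days.
Total: 823 days.
823 mod 7 = 4, so 4 days before Friday is Monday.

Monday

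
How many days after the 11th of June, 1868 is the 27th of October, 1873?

Day-of-year of June 11, 1868: 163.
Day-of-year of October 27, 1873: 300.
1868 has 366 days, so 366 − 163 = 203 days remain in 1868.
Full years: 1869: 365; 1870: 365; 1871: 365; 1872: 366. Sum = 1461.
Total: 203 + 1461 + 300 = 1964 days.

1964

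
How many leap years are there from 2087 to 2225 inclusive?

Years divisible by 4: 2088, 2092, …, 2224 — 35 in all.
Of these, 2100, 2200 are divisible by 100 but not 400, so not leap.
Leap years: 35 − 2 = 33.

33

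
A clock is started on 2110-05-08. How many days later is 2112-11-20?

Day-of-year of May 8, 2110: 128.
Day-of-year of November 20, 2112: 325.
2110 has 365 days, so 365 − 128 = 237 days remain in 2110.
Full years: 2111: 365. Sum = 365.
Total: 237 + 365 + 325 = 927 days.

927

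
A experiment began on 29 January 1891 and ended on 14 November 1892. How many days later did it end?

655

January 29, 1891 → January 29, 1892: 365 days.
January 1892: 31 − 29 = 2 days remain.
Then 9 full months totalling 274 days.
November 1–14, 1892: 14 days.
Residual: 290 days.
Total: 655 days.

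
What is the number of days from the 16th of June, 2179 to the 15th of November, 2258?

29006

From June 16, 2179 to June 16, 2258: 79 years, of which 19 contain a Feb 29 — 60×365 + 19×366 = 28854 days.
(2200 is not a leap year (divisible by 100 but not 400).)
June 2258: 30 − 16 = 14 days remain.
Then July (31), August (31), September (30), October (31): 31 + 31 + 30 + 31 = 123 days.
November 1–15, 2258: 15 days.
Residual: 152 days.
Total: 29006 days.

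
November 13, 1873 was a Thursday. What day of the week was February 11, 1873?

Count forward from the earlier date (February 11, 1873) to the later (November 13, 1873):
February 1873: 28 − 11 = 17 days remain (1873 is not a leap year, so February has 28 days).
Then March (31), April (30), May (31), June (30), July (31), August (31), September (30), October (31): 31 + 30 + 31 + 30 + 31 + 31 + 30 + 31 = 245 days.
November 1–13, 1873: 13 days.
Total: 17 + 245 + 13 = 275 days.
275 mod 7 = 2, so 2 days before Thursday is Tuesday.

Tuesday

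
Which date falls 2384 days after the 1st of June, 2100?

the 11th of December, 2106

Count 2384 days after June 1, 2100:
Day-of-year of June 1, 2100: 152.
Day-of-year of December 11, 2106: 345.
2100 has 365 days, so 365 − 152 = 213 days remain in 2100.
Full years: 2101: 365; 2102: 365; 2103: 365; 2104: 366; 2105: 365. Sum = 1826.
Total: 213 + 1826 + 345 = 2384 days.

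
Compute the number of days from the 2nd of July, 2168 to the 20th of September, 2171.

Day-of-year of July 2, 2168: 184.
Day-of-year of September 20, 2171: 263.
2168 has 366 days, so 366 − 184 = 182 days remain in 2168.
Full years: 2169: 365; 2170: 365. Sum = 730.
Total: 182 + 730 + 263 = 1175 days.

1175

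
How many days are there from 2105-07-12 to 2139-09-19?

Day-of-year of July 12, 2105: 193.
Day-of-year of September 19, 2139: 262.
2105 has 365 days, so 365 − 193 = 172 days remain in 2105.
Full years 2106–2138: 25 common + 8 leap = 25×365 + 8×366 = 12053 days.
Total: 172 + 12053 + 262 = 12487 days.

12487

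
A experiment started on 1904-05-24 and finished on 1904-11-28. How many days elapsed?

188

May 1904: 31 − 24 = 7 days remain.
Then June (30), July (31), August (31), September (30), October (31): 30 + 31 + 31 + 30 + 31 = 153 days.
November 1–28, 1904: 28 days.
Total: 7 + 153 + 28 = 188 days.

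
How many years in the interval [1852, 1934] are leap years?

20

Years divisible by 4: 1852, 1856, …, 1932 — 21 in all.
Of these, 1900 is divisible by 100 but not 400, so not leap.
Leap years: 21 − 1 = 20.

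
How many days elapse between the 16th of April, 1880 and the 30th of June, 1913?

12127

From April 16, 1880 to April 16, 1913: 33 years, of which 7 contain a Feb 29 — 26×365 + 7×366 = 12052 days.
(1900 is not a leap year (divisible by 100 but not 400).)
April 1913: 30 − 16 = 14 days remain.
Then May (31): 31 days.
June 1–30, 1913: 30 days.
Residual: 75 days.
Total: 12127 days.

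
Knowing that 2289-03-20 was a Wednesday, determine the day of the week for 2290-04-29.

Tuesday

March 2289: 31 − 20 = 11 days remain.
Then 12 full months totalling 365 days.
April 1–29, 2290: 29 days.
Total: 11 + 365 + 29 = 405 days.
405 mod 7 = 6, so 6 days after Wednesday is Tuesday.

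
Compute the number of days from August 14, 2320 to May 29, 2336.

From August 14, 2320 to August 14, 2335: 15 years, of which 3 contain a Feb 29 — 12×365 + 3×366 = 5478 days.
August 2335: 31 − 14 = 17 days remain.
Then September (30), October (31), November (30), December (31), January (31), February 2336 (29), March (31), April (30): 30 + 31 + 30 + 31 + 31 + 29 + 31 + 30 = 243 days.
May 1–29, 2336: 29 days.
Residual: 289 days.
Total: 5767 days.

5767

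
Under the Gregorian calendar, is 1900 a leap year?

No

1900 is not a leap year (divisible by 100 but not 400).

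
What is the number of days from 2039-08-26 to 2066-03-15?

9698

From August 26, 2039 to August 26, 2065: 26 years, of which 7 contain a Feb 29 — 19×365 + 7×366 = 9497 days.
August 2065: 31 − 26 = 5 days remain.
Then September (30), October (31), November (30), December (31), January (31), February 2066 (28): 30 + 31 + 30 + 31 + 31 + 28 = 181 days.
March 1–15, 2066: 15 days.
Residual: 201 days.
Total: 9698 days.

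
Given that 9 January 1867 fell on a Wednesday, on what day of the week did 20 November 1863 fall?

Count forward from the earlier date (November 20, 1863) to the later (January 9, 1867):
November 20, 1863 → November 20, 1864: 366 days (1864 is a leap year).
November 20, 1864 → November 20, 1865: 365 days.
November 20, 1865 → November 20, 1866: 365 days.
November 1866: 30 − 20 = 10 days remain.
Then December (31): 31 days.
January 1–9, 1867: 9 days.
Residual: 50 days.
Total: 1146 days.
1146 mod 7 = 5, so 5 days before Wednesday is Friday.

Friday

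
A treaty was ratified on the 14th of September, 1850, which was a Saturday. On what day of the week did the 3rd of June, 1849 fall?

Count forward from the earlier date (June 3, 1849) to the later (September 14, 1850):
June 3, 1849 → June 3, 1850: 365 days.
June 1850: 30 − 3 = 27 days remain.
Then July (31), August (31): 31 + 31 = 62 days.
September 1–14, 1850: 14 days.
Residual: 103 days.
Total: 468 days.
468 mod 7 = 6, so 6 days before Saturday is Sunday.

Sunday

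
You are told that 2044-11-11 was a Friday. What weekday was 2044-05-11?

Count forward from the earlier date (May 11, 2044) to the later (November 11, 2044):
May 2044: 31 − 11 = 20 days remain.
Then June (30), July (31), August (31), September (30), October (31): 30 + 31 + 31 + 30 + 31 = 153 days.
November 1–11, 2044: 11 days.
Total: 20 + 153 + 11 = 184 days.
184 mod 7 = 2, so 2 days before Friday is Wednesday.

Wednesday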